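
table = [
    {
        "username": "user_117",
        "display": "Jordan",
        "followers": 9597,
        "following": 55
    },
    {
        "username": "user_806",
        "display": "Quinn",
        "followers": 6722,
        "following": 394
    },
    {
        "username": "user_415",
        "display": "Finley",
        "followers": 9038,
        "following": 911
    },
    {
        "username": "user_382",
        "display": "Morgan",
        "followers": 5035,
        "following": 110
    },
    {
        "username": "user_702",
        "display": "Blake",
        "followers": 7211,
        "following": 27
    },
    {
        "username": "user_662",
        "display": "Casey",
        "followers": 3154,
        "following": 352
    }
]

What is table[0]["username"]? "user_117"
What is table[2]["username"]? "user_415"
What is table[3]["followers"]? 5035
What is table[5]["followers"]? 3154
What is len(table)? 6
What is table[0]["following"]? 55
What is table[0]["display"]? "Jordan"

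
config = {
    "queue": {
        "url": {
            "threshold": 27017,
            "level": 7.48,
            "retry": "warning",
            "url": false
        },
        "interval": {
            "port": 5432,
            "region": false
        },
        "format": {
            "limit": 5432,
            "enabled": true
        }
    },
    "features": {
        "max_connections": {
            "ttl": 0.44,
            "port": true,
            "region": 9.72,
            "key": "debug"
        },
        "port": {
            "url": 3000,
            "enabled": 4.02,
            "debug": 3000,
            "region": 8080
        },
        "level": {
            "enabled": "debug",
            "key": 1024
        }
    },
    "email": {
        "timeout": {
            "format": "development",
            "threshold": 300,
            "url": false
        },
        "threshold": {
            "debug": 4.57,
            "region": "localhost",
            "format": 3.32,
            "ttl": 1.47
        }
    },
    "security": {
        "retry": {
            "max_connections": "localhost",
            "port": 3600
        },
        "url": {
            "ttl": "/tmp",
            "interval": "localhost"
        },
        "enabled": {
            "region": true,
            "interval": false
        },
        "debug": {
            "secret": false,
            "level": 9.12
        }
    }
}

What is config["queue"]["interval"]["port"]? 5432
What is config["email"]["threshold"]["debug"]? 4.57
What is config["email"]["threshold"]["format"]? 3.32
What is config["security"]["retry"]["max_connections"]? "localhost"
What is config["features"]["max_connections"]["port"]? True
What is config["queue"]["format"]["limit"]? 5432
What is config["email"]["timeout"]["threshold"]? 300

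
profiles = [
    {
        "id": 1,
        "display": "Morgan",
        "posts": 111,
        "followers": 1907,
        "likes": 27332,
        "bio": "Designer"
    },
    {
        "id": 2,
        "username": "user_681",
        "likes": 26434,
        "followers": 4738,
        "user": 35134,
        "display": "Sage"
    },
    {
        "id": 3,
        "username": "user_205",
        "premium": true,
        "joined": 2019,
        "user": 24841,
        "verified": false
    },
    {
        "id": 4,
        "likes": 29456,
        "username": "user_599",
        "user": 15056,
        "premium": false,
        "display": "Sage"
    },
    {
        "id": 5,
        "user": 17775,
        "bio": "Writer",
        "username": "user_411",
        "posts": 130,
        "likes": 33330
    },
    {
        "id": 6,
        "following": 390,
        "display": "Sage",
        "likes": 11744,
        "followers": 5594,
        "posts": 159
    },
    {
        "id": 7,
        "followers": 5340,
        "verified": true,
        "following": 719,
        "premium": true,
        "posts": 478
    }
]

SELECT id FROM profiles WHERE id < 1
[]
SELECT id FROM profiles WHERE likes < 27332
[2, 6]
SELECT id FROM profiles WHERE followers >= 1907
[1, 2, 6, 7]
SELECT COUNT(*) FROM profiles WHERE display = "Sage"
3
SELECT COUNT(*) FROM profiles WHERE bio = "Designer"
1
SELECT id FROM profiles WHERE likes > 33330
[]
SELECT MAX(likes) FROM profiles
33330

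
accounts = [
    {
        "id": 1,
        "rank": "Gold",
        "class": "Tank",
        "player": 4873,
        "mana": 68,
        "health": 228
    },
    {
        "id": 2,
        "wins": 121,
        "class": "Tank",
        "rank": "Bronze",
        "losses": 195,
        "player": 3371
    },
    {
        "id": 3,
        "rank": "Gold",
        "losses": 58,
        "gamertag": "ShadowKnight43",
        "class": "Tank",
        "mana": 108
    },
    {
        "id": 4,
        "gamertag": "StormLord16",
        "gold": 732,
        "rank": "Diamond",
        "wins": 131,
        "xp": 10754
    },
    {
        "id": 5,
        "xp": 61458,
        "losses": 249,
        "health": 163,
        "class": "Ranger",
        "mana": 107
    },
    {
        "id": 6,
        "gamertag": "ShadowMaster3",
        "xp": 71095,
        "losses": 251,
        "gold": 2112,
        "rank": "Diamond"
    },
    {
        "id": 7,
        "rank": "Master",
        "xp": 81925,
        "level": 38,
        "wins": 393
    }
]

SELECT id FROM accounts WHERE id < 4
[1, 2, 3]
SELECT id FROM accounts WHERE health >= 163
[1, 5]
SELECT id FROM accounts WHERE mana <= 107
[1, 5]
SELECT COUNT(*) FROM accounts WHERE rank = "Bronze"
1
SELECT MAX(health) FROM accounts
228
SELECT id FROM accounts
[1, 2, 3, 4, 5, 6, 7]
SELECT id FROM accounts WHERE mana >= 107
[3, 5]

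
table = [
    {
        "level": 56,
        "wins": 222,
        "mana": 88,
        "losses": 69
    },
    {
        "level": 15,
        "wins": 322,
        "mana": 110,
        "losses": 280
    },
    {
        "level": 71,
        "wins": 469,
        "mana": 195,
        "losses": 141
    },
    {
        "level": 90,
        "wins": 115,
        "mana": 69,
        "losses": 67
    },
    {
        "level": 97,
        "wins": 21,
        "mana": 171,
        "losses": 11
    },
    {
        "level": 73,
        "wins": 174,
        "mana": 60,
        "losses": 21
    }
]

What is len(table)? 6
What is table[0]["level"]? 56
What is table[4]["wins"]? 21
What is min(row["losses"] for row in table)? 11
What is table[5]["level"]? 73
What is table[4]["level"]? 97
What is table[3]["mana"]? 69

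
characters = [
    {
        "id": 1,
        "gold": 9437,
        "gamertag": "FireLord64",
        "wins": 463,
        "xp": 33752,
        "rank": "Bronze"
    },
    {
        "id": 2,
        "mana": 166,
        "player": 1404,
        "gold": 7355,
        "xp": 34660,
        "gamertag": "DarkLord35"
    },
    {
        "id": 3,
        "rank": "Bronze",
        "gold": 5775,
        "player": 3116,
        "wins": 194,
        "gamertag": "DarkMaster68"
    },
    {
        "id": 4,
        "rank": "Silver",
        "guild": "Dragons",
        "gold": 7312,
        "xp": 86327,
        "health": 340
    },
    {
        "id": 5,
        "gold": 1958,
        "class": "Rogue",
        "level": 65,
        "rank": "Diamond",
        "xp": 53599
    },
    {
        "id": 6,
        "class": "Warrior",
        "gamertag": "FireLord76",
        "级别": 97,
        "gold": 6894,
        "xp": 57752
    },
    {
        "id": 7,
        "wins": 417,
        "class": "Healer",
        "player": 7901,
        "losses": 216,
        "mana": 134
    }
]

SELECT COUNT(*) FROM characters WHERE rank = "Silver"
1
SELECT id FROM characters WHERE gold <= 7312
[3, 4, 5, 6]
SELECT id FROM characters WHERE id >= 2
[2, 3, 4, 5, 6, 7]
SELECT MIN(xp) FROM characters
33752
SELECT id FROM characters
[1, 2, 3, 4, 5, 6, 7]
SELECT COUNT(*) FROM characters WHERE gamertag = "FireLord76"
1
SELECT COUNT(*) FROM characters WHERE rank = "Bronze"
2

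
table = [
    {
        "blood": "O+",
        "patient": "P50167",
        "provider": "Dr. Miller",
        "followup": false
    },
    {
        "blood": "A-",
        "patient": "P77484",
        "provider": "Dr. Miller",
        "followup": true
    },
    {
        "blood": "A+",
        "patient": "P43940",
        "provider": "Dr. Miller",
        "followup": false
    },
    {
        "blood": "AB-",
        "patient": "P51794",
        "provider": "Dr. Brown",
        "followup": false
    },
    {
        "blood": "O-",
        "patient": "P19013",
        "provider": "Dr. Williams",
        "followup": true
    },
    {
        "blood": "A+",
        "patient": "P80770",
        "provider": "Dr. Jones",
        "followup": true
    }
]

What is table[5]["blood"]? "A+"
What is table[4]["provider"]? "Dr. Williams"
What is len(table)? 6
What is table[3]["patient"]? "P51794"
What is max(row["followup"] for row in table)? True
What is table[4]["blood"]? "O-"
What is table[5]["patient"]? "P80770"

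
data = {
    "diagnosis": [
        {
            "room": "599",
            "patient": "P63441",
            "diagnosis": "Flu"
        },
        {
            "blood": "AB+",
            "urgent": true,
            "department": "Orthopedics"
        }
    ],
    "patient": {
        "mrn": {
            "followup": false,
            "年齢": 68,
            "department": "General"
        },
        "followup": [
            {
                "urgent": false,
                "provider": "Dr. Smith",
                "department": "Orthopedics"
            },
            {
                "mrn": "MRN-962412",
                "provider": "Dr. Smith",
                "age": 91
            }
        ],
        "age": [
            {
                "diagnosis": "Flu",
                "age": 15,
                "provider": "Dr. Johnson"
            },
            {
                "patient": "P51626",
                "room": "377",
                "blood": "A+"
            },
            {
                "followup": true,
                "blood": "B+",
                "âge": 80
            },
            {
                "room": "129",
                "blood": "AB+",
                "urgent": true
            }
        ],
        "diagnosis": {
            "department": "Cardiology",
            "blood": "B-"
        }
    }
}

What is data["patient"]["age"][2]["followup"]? True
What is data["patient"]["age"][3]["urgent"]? True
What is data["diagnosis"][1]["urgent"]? True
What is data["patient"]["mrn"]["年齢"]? 68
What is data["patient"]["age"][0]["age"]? 15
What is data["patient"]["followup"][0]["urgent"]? False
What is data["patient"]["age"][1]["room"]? "377"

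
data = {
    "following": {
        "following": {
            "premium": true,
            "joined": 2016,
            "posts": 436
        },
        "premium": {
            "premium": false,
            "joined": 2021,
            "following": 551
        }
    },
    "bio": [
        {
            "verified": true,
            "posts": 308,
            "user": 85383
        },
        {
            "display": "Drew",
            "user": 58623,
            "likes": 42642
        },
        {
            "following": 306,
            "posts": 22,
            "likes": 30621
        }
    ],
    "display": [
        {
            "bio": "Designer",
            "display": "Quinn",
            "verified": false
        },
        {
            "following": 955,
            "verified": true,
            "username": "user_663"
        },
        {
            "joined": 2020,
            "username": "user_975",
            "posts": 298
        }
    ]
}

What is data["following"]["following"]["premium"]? True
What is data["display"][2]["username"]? "user_975"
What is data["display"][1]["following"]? 955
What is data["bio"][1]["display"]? "Drew"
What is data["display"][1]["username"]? "user_663"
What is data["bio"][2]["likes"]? 30621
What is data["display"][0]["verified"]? False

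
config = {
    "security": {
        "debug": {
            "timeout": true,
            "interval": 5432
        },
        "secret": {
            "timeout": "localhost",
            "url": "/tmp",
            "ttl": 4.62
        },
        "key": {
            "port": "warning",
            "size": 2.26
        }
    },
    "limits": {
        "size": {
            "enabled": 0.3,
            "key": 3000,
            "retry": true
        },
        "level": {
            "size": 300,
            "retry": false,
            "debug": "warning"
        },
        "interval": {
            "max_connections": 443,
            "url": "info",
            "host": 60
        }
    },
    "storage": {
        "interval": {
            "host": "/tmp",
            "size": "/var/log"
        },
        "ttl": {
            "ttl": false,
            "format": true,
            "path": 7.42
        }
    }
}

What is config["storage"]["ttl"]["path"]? 7.42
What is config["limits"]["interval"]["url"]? "info"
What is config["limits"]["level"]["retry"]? False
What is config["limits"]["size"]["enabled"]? 0.3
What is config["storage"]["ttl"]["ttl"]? False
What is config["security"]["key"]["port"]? "warning"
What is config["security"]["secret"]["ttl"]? 4.62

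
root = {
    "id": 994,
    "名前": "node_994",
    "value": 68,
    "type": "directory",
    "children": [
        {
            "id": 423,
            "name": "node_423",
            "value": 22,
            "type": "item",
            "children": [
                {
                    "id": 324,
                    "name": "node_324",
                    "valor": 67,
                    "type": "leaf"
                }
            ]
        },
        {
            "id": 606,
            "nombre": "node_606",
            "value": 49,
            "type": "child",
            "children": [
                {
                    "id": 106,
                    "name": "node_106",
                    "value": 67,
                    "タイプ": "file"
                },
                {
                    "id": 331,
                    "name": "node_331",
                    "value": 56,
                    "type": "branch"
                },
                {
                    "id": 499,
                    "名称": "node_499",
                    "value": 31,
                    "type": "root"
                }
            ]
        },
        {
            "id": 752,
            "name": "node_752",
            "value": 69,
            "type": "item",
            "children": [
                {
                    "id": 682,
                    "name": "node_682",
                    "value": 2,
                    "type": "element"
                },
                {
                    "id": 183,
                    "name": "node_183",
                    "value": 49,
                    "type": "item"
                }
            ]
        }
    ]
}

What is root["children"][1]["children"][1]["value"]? 56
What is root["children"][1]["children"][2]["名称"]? "node_499"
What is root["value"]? 68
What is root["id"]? 994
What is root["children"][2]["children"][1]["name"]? "node_183"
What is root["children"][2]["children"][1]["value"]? 49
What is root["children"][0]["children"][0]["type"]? "leaf"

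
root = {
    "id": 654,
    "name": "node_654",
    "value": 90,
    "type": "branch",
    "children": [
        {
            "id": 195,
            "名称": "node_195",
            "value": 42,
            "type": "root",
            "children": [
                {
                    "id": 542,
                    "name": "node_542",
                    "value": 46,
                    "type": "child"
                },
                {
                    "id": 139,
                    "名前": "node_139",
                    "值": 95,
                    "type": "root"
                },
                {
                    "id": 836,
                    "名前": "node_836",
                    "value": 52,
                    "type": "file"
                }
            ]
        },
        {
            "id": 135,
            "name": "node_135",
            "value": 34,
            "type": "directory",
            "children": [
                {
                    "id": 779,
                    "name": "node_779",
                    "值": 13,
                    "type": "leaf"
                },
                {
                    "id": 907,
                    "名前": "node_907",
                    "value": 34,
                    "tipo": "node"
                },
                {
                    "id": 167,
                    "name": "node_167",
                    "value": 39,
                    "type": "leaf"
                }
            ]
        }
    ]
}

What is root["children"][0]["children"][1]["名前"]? "node_139"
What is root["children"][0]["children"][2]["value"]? 52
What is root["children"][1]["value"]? 34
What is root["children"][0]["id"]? 195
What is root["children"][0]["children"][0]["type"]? "child"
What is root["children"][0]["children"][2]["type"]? "file"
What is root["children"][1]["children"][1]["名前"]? "node_907"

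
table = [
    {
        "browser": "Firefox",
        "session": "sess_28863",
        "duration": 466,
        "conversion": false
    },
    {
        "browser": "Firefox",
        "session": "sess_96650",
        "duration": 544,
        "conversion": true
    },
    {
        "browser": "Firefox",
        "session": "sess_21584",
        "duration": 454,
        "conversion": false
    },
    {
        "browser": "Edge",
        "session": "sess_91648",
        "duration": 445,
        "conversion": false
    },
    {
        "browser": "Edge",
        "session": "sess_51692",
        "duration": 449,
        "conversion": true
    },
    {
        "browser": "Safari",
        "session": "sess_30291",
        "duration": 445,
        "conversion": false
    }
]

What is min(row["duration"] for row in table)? 445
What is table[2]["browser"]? "Firefox"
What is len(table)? 6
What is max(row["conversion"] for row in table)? True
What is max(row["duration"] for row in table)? 544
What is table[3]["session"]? "sess_91648"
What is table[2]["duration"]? 454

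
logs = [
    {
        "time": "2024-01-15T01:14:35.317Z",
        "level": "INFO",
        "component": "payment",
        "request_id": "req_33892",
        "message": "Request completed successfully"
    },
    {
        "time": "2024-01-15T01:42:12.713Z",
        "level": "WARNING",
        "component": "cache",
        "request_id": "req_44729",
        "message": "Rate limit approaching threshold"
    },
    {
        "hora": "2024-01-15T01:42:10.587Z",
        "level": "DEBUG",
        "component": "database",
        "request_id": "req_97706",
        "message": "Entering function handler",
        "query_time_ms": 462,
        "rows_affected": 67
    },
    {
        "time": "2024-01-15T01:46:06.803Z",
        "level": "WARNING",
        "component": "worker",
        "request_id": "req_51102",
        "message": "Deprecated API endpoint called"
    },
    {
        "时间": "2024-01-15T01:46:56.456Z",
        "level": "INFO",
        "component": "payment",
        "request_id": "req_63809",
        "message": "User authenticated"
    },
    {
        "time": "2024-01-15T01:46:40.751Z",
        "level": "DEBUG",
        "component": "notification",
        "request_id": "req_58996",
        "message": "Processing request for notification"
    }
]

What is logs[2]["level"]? "DEBUG"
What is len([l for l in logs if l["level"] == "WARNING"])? 2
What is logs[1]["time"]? "2024-01-15T01:42:12.713Z"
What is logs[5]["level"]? "DEBUG"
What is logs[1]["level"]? "WARNING"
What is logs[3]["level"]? "WARNING"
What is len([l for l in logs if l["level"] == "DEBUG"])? 2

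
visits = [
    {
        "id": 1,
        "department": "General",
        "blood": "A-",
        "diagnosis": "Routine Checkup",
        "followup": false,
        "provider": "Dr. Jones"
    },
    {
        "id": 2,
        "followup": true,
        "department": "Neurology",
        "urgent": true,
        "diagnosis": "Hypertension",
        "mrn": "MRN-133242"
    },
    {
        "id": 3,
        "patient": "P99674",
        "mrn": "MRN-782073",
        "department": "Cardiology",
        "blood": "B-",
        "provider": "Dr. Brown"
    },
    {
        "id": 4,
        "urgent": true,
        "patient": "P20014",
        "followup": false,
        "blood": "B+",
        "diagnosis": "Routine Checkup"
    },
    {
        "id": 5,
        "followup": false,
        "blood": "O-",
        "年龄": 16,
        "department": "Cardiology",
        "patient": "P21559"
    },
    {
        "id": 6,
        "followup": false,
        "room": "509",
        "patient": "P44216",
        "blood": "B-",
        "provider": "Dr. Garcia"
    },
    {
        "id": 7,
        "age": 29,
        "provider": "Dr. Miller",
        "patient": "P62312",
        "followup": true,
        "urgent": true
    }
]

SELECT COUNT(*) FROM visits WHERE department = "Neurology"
1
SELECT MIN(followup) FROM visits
False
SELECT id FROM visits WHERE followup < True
[1, 4, 5, 6]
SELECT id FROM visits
[1, 2, 3, 4, 5, 6, 7]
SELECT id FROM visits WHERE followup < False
[]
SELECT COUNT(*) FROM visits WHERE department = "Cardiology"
2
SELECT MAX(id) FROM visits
7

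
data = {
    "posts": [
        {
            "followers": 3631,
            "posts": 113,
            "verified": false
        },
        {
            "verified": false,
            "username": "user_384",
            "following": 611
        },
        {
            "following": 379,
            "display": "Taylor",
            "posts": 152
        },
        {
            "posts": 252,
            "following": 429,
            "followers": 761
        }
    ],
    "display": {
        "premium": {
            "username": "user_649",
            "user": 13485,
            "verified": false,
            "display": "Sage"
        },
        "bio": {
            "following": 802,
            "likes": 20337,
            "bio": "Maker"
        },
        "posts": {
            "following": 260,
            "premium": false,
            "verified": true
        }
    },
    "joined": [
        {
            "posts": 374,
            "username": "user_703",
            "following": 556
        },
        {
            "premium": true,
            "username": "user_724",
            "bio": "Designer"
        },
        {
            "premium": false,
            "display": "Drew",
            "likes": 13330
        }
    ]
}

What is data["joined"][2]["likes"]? 13330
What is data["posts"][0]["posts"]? 113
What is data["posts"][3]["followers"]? 761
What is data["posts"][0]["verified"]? False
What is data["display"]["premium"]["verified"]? False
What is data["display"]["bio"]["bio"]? "Maker"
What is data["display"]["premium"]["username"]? "user_649"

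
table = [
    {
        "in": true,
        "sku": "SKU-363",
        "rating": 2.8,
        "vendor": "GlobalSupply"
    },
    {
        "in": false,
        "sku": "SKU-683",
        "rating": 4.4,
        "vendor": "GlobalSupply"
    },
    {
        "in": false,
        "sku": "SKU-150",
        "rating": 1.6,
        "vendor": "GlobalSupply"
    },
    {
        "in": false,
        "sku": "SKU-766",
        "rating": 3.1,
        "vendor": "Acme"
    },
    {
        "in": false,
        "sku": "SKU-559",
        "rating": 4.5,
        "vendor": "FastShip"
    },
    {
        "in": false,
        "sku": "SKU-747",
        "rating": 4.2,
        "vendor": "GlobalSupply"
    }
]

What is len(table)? 6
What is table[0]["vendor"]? "GlobalSupply"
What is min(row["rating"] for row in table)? 1.6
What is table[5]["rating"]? 4.2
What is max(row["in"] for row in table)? True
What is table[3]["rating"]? 3.1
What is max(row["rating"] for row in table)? 4.5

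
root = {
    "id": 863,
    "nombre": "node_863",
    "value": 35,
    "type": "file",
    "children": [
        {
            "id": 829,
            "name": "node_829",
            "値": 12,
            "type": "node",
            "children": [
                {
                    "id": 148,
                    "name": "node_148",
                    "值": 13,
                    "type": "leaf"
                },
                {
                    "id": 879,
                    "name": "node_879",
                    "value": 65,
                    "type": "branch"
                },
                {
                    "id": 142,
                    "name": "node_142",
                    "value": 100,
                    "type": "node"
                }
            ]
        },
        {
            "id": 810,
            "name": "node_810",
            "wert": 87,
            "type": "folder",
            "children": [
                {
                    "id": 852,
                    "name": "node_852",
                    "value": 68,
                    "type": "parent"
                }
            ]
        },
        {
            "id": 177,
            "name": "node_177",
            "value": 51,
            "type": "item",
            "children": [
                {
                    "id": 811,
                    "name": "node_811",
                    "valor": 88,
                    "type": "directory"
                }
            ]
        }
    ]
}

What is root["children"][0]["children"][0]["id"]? 148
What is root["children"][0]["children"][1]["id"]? 879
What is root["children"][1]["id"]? 810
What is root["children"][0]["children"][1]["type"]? "branch"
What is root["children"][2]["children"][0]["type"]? "directory"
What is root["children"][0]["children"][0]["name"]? "node_148"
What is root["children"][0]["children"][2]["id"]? 142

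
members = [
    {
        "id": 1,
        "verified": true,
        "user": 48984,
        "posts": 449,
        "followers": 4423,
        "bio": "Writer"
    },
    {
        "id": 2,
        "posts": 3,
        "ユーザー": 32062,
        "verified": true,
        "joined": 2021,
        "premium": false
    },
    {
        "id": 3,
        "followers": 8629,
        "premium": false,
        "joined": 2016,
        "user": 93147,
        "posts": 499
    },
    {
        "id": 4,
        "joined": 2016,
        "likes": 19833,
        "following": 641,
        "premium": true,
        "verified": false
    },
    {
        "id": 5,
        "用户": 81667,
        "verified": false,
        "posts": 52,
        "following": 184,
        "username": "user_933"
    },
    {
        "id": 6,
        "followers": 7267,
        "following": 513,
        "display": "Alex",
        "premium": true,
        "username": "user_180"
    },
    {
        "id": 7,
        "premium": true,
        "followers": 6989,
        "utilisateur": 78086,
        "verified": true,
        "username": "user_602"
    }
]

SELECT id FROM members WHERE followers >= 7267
[3, 6]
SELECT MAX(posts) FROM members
499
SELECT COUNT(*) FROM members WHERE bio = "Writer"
1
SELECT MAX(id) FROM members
7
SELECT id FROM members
[1, 2, 3, 4, 5, 6, 7]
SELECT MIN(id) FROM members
1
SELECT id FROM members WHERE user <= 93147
[1, 3]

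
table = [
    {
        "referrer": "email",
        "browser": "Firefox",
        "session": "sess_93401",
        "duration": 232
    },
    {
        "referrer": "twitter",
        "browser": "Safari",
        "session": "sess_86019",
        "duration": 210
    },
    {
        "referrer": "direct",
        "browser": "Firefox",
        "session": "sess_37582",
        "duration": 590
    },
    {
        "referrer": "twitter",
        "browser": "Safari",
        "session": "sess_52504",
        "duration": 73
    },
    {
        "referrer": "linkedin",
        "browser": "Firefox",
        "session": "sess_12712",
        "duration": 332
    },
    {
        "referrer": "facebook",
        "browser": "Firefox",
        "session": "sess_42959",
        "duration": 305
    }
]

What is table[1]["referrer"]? "twitter"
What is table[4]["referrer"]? "linkedin"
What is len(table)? 6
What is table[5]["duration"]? 305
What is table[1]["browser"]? "Safari"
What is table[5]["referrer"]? "facebook"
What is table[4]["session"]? "sess_12712"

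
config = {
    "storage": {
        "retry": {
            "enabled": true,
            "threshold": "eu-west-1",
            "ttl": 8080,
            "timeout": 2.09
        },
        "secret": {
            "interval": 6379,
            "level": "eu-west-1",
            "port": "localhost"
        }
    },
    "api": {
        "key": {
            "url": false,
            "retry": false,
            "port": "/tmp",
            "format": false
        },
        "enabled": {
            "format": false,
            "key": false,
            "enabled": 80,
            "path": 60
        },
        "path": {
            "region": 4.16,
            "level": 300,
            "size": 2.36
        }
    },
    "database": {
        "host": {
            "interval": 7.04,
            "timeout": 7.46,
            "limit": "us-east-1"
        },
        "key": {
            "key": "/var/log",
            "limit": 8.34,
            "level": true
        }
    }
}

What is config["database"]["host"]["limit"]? "us-east-1"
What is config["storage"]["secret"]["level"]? "eu-west-1"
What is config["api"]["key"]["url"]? False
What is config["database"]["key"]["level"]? True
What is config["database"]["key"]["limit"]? 8.34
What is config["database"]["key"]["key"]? "/var/log"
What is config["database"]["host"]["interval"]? 7.04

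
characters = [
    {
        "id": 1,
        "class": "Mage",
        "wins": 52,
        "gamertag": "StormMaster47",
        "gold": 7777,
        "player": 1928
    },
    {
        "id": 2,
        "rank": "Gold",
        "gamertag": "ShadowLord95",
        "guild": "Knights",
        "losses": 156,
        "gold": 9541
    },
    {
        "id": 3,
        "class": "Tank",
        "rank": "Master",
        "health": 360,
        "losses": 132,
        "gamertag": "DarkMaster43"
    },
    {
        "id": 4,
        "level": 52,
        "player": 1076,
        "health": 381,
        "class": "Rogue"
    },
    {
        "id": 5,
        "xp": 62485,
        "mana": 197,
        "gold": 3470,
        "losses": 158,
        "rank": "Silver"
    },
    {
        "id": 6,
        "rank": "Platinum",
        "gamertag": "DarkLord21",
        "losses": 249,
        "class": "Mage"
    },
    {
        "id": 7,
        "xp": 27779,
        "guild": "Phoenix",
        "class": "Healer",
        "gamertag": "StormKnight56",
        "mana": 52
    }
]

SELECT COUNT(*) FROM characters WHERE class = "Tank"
1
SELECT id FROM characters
[1, 2, 3, 4, 5, 6, 7]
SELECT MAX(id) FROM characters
7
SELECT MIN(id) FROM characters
1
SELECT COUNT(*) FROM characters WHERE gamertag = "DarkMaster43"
1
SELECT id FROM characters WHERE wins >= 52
[1]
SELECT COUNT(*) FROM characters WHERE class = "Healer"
1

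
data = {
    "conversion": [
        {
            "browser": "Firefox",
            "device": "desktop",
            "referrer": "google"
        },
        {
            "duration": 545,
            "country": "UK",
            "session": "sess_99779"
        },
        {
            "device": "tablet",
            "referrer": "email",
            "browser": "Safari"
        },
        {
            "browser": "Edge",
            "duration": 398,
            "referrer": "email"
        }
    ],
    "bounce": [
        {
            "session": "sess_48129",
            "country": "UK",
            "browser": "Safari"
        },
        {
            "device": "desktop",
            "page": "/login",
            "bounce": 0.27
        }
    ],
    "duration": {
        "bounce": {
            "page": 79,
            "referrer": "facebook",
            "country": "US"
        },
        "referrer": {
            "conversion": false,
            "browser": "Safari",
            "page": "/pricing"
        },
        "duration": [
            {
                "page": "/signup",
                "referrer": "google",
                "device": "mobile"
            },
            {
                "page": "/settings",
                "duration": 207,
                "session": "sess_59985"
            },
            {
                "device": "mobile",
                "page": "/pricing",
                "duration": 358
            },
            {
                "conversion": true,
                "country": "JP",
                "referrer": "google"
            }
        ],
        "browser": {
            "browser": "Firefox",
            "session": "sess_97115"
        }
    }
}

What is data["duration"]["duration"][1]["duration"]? 207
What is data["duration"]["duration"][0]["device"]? "mobile"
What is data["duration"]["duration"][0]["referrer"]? "google"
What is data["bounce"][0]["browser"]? "Safari"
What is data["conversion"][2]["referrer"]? "email"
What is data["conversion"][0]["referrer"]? "google"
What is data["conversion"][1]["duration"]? 545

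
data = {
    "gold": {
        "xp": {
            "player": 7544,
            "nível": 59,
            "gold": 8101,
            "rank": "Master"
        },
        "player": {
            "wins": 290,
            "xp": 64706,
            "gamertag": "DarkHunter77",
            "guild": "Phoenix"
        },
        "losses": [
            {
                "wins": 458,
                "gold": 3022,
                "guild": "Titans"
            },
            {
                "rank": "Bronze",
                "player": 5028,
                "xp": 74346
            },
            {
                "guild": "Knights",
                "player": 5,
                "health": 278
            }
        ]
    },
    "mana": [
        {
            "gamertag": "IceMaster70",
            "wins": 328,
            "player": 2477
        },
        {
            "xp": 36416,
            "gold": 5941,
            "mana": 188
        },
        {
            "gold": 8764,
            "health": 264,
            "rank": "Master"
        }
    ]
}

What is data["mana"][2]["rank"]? "Master"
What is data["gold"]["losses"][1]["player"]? 5028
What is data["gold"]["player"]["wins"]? 290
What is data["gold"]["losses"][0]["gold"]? 3022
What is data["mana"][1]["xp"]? 36416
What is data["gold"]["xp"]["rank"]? "Master"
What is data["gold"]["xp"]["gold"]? 8101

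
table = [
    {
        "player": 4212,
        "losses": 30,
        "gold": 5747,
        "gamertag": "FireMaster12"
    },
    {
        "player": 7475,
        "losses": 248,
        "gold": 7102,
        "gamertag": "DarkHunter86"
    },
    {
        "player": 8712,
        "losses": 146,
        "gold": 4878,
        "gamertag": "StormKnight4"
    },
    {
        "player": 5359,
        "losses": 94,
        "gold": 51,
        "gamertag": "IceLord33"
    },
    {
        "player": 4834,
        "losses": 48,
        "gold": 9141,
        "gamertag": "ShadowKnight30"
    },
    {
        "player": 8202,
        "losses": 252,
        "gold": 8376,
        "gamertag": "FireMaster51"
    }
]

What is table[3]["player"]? 5359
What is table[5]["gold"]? 8376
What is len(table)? 6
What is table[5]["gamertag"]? "FireMaster51"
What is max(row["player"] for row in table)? 8712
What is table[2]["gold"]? 4878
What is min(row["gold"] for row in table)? 51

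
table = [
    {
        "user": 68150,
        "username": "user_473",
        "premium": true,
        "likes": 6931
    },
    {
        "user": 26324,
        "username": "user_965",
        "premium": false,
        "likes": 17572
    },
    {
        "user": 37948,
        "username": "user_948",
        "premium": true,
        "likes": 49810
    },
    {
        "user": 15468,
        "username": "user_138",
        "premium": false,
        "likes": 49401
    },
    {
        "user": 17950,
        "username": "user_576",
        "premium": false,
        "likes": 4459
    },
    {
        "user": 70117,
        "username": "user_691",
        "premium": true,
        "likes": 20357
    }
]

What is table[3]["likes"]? 49401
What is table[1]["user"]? 26324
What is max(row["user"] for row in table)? 70117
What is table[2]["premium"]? True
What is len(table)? 6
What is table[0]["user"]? 68150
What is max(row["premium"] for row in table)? True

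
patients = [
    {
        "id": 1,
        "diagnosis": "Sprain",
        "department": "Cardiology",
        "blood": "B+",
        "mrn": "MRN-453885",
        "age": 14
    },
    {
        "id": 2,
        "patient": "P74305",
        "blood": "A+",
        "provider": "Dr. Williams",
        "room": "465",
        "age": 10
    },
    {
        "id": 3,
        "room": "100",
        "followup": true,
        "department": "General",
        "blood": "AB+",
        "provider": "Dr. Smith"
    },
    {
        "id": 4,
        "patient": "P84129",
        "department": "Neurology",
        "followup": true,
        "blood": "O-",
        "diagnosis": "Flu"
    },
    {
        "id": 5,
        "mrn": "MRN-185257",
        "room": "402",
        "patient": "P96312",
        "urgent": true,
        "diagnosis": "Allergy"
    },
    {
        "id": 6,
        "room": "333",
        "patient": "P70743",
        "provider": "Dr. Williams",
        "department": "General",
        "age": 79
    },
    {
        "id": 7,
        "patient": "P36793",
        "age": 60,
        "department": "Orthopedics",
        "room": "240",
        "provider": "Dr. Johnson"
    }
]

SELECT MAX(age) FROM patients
79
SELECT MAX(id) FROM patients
7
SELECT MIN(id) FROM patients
1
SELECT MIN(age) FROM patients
10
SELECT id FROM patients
[1, 2, 3, 4, 5, 6, 7]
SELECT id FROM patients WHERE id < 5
[1, 2, 3, 4]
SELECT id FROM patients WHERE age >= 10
[1, 2, 6, 7]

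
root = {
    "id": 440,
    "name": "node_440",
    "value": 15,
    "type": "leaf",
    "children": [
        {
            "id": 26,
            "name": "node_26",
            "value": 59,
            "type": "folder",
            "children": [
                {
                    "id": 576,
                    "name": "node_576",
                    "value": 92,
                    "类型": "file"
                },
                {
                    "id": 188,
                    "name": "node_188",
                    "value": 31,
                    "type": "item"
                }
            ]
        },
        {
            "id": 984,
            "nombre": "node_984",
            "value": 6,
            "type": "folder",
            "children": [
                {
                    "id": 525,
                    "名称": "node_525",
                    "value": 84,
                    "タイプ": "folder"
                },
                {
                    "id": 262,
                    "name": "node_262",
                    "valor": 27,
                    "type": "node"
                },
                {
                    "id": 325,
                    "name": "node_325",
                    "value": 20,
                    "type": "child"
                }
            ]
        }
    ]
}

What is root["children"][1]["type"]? "folder"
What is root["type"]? "leaf"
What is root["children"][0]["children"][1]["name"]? "node_188"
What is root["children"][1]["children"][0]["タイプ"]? "folder"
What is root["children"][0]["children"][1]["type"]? "item"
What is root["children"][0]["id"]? 26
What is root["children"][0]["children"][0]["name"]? "node_576"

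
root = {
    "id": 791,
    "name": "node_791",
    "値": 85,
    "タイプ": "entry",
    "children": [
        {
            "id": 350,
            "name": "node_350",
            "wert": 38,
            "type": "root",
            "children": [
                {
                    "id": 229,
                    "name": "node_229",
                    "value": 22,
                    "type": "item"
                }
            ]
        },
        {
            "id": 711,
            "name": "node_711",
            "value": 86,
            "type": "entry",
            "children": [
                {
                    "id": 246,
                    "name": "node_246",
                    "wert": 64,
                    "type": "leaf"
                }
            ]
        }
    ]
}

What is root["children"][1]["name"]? "node_711"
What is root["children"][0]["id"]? 350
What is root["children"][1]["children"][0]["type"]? "leaf"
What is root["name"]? "node_791"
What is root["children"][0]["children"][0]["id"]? 229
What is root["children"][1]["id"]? 711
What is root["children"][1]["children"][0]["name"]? "node_246"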